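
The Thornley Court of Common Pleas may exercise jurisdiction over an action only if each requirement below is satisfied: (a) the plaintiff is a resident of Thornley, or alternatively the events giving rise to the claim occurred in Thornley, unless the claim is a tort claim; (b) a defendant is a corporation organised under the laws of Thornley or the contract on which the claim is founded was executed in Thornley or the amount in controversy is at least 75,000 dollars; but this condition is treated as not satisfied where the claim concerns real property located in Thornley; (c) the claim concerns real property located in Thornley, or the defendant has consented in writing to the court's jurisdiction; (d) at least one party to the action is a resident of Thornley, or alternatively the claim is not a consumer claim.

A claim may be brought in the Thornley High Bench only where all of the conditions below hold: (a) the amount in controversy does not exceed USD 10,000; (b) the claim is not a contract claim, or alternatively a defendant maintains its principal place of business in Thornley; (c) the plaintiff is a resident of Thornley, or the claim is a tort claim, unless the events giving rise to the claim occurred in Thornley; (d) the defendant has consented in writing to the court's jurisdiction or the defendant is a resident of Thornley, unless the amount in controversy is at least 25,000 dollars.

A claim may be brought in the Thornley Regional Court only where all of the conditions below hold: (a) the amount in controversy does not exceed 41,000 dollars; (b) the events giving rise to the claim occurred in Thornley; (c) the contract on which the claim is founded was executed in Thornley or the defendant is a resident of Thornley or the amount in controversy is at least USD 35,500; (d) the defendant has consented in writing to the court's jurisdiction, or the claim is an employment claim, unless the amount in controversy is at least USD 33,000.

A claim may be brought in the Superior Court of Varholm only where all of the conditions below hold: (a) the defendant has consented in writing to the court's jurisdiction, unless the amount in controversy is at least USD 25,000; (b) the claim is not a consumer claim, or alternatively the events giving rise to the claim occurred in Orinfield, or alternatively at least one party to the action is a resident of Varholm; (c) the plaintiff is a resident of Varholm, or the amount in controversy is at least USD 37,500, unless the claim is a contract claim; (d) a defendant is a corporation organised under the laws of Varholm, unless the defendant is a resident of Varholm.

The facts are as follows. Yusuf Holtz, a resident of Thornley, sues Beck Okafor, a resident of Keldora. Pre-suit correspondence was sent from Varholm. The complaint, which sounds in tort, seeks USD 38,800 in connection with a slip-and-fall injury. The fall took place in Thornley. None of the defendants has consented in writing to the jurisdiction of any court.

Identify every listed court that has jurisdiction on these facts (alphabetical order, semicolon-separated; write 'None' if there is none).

the Thornley Regional Court

The Thornley Court of Common Pleas:
  (a) The plaintiff resides in Thornley, so this disjunct is met. Satisfied.
  (b) No defendant is a corporation; no contract (and hence no place of execution) is alleged; the amount in controversy is $38,800, below the 75,000 dollars floor — every alternative fails. Condition not met.
  (c) The claim does not concern real property; no such written consent has been filed — none of the alternatives is met. Not met.
  (d) Yusuf Holtz resides in Thornley, which satisfies one of the alternatives. Satisfied.
  → The court lacks jurisdiction.
The Thornley High Bench:
  (a) The amount in controversy is $38,800, above the USD 10,000 ceiling. Fails.
  (b) The claim is a tort claim, not a contract claim — that alternative is enough. Met.
  (c) The plaintiff resides in Thornley, so this disjunct is met. Satisfied.
  (d) No such written consent has been filed; the defendant resides in Keldora, not Thornley — none of the alternatives is met. The proviso rescues it, though: the amount in controversy is $38,800, which meets the USD 25,000 floor. Satisfied.
  → The court lacks jurisdiction.
The Thornley Regional Court:
  (a) The amount in controversy is USD 38,800, within the USD 41,000 ceiling. Condition met.
  (b) The operative events occurred in Thornley. Met.
  (c) The amount in controversy is $38,800, which meets the $35,500 floor, so one alternative holds. Condition met.
  (d) No such written consent has been filed; the claim is a tort claim, not an employment claim — no alternative holds. The proviso rescues it, though: the amount in controversy is USD 38,800, which meets the 33,000 dollars floor. Satisfied.
  → Every requirement is satisfied — jurisdiction.
The Superior Court of Varholm:
  (a) No such written consent has been filed. However, the amount in controversy is USD 38,800, which meets the $25,000 floor, so the 'unless' proviso supplies this condition. Satisfied.
  (b) The claim is a tort claim, not a consumer claim, which satisfies one of the alternatives. Met.
  (c) The amount in controversy is $38,800, which meets the 37,500 dollars floor, so this disjunct is met. Satisfied.
  (d) No defendant is a corporation. The proviso offers no rescue either, since the defendant resides in Keldora, not Varholm. Condition not met.
  → The court lacks jurisdiction.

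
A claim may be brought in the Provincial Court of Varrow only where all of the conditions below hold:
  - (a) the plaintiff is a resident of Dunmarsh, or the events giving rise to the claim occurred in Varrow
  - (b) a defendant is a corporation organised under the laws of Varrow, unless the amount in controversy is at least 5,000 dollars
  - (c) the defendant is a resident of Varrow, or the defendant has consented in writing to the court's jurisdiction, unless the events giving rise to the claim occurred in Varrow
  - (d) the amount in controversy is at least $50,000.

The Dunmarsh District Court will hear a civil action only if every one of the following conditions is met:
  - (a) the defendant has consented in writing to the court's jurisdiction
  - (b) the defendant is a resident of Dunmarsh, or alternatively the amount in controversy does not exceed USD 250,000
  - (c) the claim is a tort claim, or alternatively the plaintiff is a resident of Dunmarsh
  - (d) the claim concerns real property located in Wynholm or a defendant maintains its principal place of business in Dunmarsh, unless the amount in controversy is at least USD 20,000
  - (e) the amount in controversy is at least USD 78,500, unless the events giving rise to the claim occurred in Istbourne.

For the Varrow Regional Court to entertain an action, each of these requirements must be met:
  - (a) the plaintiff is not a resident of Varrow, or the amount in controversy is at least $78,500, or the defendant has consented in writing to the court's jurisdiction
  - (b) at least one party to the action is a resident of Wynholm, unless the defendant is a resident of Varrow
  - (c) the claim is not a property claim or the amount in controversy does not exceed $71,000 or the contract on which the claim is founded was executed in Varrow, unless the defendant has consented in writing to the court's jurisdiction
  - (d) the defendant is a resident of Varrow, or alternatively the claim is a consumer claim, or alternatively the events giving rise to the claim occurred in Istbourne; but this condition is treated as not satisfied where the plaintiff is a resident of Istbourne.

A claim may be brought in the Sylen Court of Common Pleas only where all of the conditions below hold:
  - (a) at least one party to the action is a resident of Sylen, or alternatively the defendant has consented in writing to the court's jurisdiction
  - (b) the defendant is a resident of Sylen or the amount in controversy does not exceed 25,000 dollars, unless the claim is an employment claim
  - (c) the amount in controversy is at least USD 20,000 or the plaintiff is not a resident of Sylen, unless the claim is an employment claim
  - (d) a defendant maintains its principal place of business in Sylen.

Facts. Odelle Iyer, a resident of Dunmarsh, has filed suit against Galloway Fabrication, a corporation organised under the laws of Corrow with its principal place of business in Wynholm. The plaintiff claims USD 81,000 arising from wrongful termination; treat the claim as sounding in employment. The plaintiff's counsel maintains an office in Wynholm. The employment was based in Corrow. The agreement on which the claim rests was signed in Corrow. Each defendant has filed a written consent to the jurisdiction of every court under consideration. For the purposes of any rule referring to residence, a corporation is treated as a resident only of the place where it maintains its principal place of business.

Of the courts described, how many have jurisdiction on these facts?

The Provincial Court of Varrow:
  (a) The plaintiff resides in Dunmarsh, so this disjunct is met. Satisfied.
  (b) The corporate defendant(s) are organised in Corrow, not Varrow. But the amount in controversy is 81,000 dollars, which meets the $5,000 floor, and the 'unless' clause therefore excuses the requirement. Met.
  (c) Every defendant has filed written consent — that alternative is enough. Satisfied.
  (d) The amount in controversy is 81,000 dollars, which meets the 50,000 dollars floor. Satisfied.
  → All conditions met; jurisdiction exists.
The Dunmarsh District Court:
  (a) Every defendant has filed written consent. Met.
  (b) The amount in controversy is $81,000, within the 250,000 dollars ceiling — that alternative is enough. Met.
  (c) The plaintiff resides in Dunmarsh, so one alternative holds. Met.
  (d) The claim does not concern real property; the corporate defendant(s) have their principal place of business in Wynholm, not Dunmarsh — no alternative holds. However, the amount in controversy is $81,000, which meets the 20,000 dollars floor, so the 'unless' proviso supplies this condition. Met.
  (e) The amount in controversy is 81,000 dollars, which meets the 78,500 dollars floor. Condition met.
  → All conditions met; jurisdiction exists.
The Varrow Regional Court:
  (a) The plaintiff resides in Dunmarsh, which is not Varrow — that alternative is enough. Satisfied.
  (b) Galloway Fabrication resides in Wynholm. Met.
  (c) The claim is an employment claim, not a property claim, which satisfies one of the alternatives. Condition met.
  (d) The defendant resides in Wynholm, not Varrow; the claim is an employment claim, not a consumer claim; the operative events occurred in Corrow, not Istbourne — no alternative holds. Not met.
  → The court lacks jurisdiction.
The Sylen Court of Common Pleas:
  (a) Every defendant has filed written consent, so this disjunct is met. Satisfied.
  (b) The defendant resides in Wynholm, not Sylen; the amount in controversy is $81,000, above the USD 25,000 ceiling — none of the alternatives is met. However, the claim is an employment claim, so the 'unless' proviso supplies this condition. Condition met.
  (c) The amount in controversy is $81,000, which meets the $20,000 floor, so this disjunct is met. Met.
  (d) The corporate defendant(s) have their principal place of business in Wynholm, not Sylen. Fails.
  → No jurisdiction.
Courts with jurisdiction: the Provincial Court of Varrow, the Dunmarsh District Court — 2 in total.

2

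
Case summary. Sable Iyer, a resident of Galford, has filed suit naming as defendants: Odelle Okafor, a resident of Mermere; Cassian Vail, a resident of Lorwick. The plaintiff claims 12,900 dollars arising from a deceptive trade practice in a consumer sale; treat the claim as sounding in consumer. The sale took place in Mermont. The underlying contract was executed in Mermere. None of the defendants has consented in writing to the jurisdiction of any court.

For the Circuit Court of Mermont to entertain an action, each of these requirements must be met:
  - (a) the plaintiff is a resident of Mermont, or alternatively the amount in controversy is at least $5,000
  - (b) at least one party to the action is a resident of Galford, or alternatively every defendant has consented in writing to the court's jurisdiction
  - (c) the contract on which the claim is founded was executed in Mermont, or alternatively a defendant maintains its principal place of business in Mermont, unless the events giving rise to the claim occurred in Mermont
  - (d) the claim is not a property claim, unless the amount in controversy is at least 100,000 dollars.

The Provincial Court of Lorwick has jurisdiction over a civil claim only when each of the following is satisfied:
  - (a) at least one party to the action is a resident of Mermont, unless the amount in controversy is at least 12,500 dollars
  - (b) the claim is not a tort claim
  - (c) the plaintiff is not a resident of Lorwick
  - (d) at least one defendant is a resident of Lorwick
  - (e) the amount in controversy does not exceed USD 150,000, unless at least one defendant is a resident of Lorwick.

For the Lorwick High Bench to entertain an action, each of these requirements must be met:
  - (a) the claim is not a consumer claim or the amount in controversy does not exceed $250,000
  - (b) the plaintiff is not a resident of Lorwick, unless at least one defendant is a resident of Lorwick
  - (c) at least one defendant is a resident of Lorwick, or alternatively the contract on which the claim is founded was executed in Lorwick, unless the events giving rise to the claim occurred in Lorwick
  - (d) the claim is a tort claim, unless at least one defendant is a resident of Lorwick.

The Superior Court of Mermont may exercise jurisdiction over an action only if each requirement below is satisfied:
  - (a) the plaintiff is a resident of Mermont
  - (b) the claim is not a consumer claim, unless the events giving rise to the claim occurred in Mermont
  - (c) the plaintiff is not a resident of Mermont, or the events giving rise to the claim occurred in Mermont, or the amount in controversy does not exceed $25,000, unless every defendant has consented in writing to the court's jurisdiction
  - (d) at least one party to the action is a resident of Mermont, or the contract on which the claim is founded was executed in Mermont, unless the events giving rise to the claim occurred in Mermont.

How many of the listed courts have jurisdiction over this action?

3

The Circuit Court of Mermont:
  (a) The amount in controversy is 12,900 dollars, which meets the USD 5,000 floor, so one alternative holds. Satisfied.
  (b) Sable Iyer resides in Galford, so one alternative holds. Satisfied.
  (c) The contract was executed in Mermere, not Mermont; no defendant is a corporation — none of the alternatives is met. The proviso rescues it, though: the operative events occurred in Mermont. Met.
  (d) The claim is a consumer claim, not a property claim. Condition met.
  → The court has jurisdiction.
The Provincial Court of Lorwick:
  (a) No party resides in Mermont. But the amount in controversy is USD 12,900, which meets the 12,500 dollars floor, and the 'unless' clause therefore excuses the requirement. Satisfied.
  (b) The claim is a consumer claim, not a tort claim. Satisfied.
  (c) The plaintiff resides in Galford, which is not Lorwick. Satisfied.
  (d) Cassian Vail resides in Lorwick. Satisfied.
  (e) The amount in controversy is 12,900 dollars, within the USD 150,000 ceiling. Met.
  → Every requirement is satisfied — jurisdiction.
The Lorwick High Bench:
  (a) The amount in controversy is USD 12,900, within the $250,000 ceiling, so this disjunct is met. Condition met.
  (b) The plaintiff resides in Galford, which is not Lorwick. Condition met.
  (c) Cassian Vail resides in Lorwick, so one alternative holds. Satisfied.
  (d) The claim is a consumer claim, not a tort claim. But Cassian Vail resides in Lorwick, and the 'unless' clause therefore excuses the requirement. Met.
  → Every requirement is satisfied — jurisdiction.
The Superior Court of Mermont:
  (a) The plaintiff resides in Galford, not Mermont. Not satisfied.
  (b) The claim is a consumer claim. However, the operative events occurred in Mermont, so the 'unless' proviso supplies this condition. Satisfied.
  (c) The plaintiff resides in Galford, which is not Mermont — that alternative is enough. Condition met.
  (d) No party resides in Mermont; the contract was executed in Mermere, not Mermont — none of the alternatives is met. However, the operative events occurred in Mermont, so the 'unless' proviso supplies this condition. Met.
  → Not every requirement is met — no jurisdiction.
Courts with jurisdiction: the Circuit Court of Mermont, the Provincial Court of Lorwick, the Lorwick High Bench — 3 in total.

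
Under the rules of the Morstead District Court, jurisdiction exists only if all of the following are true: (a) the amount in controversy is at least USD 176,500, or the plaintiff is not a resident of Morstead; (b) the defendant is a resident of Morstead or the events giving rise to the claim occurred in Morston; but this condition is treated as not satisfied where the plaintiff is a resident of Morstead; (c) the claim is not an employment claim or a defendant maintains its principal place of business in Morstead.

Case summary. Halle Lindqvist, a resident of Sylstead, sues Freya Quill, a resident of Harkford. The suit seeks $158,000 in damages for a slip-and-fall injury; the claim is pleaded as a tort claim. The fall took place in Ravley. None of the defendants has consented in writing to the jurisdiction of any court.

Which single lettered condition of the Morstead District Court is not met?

The Morstead District Court:
  (a) The plaintiff resides in Sylstead, which is not Morstead, so this disjunct is met. Met.
  (b) The defendant resides in Harkford, not Morstead; the operative events occurred in Ravley, not Morston — no alternative holds. Fails.
  (c) The claim is a tort claim, not an employment claim — that alternative is enough. Met.
Only condition (b) fails.

(b)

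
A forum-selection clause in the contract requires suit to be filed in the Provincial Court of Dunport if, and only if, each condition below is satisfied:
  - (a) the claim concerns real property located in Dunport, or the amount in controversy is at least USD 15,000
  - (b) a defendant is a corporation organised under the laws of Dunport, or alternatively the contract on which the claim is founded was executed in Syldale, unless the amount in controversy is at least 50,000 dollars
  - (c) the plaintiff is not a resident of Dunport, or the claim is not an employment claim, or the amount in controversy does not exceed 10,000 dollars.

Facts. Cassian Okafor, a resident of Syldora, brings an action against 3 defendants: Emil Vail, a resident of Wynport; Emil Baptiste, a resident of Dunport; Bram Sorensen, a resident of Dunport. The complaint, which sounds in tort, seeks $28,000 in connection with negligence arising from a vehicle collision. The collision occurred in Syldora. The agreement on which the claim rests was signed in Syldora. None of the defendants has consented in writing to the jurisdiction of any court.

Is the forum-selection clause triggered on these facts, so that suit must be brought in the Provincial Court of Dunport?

No

The Provincial Court of Dunport:
  (a) The amount in controversy is $28,000, which meets the USD 15,000 floor, so this disjunct is met. Satisfied.
  (b) No defendant is a corporation; the contract was executed in Syldora, not Syldale — every alternative fails. And the amount in controversy is 28,000 dollars, below the $50,000 floor, so the proviso does not save it. Fails.
  (c) The plaintiff resides in Syldora, which is not Dunport — that alternative is enough. Condition met.
  → Forum clause is not triggered.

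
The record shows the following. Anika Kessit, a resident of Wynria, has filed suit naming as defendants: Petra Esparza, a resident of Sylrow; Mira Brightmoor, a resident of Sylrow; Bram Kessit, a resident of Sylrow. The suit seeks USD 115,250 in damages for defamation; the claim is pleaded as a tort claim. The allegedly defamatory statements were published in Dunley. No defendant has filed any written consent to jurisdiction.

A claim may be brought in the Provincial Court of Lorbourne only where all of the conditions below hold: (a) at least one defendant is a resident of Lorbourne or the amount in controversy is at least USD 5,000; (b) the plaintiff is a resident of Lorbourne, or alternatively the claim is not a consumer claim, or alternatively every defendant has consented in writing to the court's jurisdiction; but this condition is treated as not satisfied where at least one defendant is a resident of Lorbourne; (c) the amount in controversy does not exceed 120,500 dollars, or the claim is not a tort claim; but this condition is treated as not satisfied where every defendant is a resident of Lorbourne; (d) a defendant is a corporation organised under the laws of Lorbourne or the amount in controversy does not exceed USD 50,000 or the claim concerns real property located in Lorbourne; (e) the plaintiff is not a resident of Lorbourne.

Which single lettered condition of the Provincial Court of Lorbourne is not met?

The Provincial Court of Lorbourne:
  (a) The amount in controversy is 115,250 dollars, which meets the 5,000 dollars floor — that alternative is enough. Satisfied.
  (b) The claim is a tort claim, not a consumer claim, so this disjunct is met. The carve-out does not apply: no defendant resides in Lorbourne (they reside in Sylrow, Sylrow, Sylrow). Satisfied.
  (c) The amount in controversy is 115,250 dollars, within the 120,500 dollars ceiling — that alternative is enough. The carve-out does not apply: the defendants reside as follows — Petra Esparza in Sylrow, Mira Brightmoor in Sylrow, Bram Kessit in Sylrow — not all in Lorbourne. Satisfied.
  (d) No defendant is a corporation; the amount in controversy is 115,250 dollars, above the $50,000 ceiling; the claim does not concern real property — no alternative holds. Fails.
  (e) The plaintiff resides in Wynria, which is not Lorbourne. Condition met.
Only condition (d) fails.

(d)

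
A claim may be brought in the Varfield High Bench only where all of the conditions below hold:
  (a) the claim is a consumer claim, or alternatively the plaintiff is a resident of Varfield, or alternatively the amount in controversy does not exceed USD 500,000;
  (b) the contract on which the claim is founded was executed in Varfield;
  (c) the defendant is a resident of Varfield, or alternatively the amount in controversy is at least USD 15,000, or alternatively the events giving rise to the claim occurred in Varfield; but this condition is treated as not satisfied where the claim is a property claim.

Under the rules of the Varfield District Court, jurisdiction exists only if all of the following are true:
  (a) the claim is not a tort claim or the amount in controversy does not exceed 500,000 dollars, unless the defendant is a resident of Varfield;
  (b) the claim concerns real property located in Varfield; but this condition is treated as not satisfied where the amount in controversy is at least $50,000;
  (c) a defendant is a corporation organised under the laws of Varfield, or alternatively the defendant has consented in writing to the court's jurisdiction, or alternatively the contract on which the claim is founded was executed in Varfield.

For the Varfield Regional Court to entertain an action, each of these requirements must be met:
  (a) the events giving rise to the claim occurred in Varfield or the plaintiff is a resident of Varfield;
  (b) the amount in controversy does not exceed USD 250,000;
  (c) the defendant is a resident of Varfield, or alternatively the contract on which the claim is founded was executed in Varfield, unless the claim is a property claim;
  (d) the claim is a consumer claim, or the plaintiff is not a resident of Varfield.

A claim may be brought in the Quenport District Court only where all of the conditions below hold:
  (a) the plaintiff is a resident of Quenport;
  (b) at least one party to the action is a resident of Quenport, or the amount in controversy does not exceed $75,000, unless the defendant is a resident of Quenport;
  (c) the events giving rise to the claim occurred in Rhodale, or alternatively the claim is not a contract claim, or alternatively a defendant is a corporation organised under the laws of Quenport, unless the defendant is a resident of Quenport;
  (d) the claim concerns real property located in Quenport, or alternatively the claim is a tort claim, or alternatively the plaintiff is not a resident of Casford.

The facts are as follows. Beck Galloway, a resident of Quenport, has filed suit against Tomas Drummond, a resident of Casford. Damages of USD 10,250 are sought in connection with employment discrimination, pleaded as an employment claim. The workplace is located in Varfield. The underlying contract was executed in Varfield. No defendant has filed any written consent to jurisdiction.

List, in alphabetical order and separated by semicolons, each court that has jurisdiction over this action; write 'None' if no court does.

the Quenport District Court; the Varfield High Bench; the Varfield Regional Court

The Varfield High Bench:
  (a) The amount in controversy is 10,250 dollars, within the USD 500,000 ceiling, so this disjunct is met. Met.
  (b) The contract was executed in Varfield. Condition met.
  (c) The operative events occurred in Varfield — that alternative is enough. The carve-out does not apply: the claim is an employment claim, not a property claim. Condition met.
  → All conditions met; jurisdiction exists.
The Varfield District Court:
  (a) The claim is an employment claim, not a tort claim — that alternative is enough. Satisfied.
  (b) The claim does not concern real property. Not satisfied.
  (c) The contract was executed in Varfield, so one alternative holds. Met.
  → The court lacks jurisdiction.
The Varfield Regional Court:
  (a) The operative events occurred in Varfield — that alternative is enough. Met.
  (b) The amount in controversy is USD 10,250, within the $250,000 ceiling. Condition met.
  (c) The contract was executed in Varfield, so this disjunct is met. Met.
  (d) The plaintiff resides in Quenport, which is not Varfield, which satisfies one of the alternatives. Satisfied.
  → Jurisdiction lies.
The Quenport District Court:
  (a) The plaintiff resides in Quenport. Satisfied.
  (b) Beck Galloway resides in Quenport, so this disjunct is met. Condition met.
  (c) The claim is an employment claim, not a contract claim — that alternative is enough. Condition met.
  (d) The plaintiff resides in Quenport, which is not Casford, so this disjunct is met. Satisfied.
  → Every requirement is satisfied — jurisdiction.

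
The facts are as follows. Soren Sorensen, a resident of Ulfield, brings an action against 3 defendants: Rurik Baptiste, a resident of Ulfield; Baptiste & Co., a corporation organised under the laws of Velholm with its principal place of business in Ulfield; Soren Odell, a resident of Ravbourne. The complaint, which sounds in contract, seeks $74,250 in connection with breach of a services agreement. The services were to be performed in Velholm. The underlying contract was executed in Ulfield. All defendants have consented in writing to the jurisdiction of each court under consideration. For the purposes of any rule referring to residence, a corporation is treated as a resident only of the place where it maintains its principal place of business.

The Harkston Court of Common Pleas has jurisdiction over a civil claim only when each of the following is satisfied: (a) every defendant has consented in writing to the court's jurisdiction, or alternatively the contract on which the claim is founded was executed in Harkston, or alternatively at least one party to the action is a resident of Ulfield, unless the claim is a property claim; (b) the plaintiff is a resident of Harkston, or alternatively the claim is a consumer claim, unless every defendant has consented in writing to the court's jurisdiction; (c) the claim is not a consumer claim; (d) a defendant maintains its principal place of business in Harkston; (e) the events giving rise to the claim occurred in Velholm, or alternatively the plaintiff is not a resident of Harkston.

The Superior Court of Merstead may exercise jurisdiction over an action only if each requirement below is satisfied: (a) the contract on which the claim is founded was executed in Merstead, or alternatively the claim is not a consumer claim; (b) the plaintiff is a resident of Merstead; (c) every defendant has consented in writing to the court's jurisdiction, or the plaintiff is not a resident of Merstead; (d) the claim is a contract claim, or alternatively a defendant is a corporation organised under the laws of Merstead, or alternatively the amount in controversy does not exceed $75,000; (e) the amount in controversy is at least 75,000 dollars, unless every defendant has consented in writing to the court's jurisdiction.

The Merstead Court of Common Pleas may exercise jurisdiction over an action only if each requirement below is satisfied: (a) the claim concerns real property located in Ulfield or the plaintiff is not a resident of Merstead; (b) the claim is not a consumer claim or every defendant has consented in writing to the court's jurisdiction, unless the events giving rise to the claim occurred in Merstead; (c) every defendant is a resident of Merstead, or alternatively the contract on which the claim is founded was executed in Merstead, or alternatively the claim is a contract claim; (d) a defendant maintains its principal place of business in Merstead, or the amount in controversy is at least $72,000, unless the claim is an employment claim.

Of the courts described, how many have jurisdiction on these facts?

1

The Harkston Court of Common Pleas:
  (a) Every defendant has filed written consent, so one alternative holds. Met.
  (b) The plaintiff resides in Ulfield, not Harkston; the claim is a contract claim, not a consumer claim — no alternative holds. The proviso rescues it, though: every defendant has filed written consent. Met.
  (c) The claim is a contract claim, not a consumer claim. Met.
  (d) The corporate defendant(s) have their principal place of business in Ulfield, not Harkston. Condition not met.
  (e) The operative events occurred in Velholm, so one alternative holds. Condition met.
  → No jurisdiction.
The Superior Court of Merstead:
  (a) The claim is a contract claim, not a consumer claim — that alternative is enough. Condition met.
  (b) The plaintiff resides in Ulfield, not Merstead. Not met.
  (c) Every defendant has filed written consent, so this disjunct is met. Satisfied.
  (d) The claim is a contract claim, so this disjunct is met. Satisfied.
  (e) The amount in controversy is $74,250, below the 75,000 dollars floor. However, every defendant has filed written consent, so the 'unless' proviso supplies this condition. Satisfied.
  → No jurisdiction.
The Merstead Court of Common Pleas:
  (a) The plaintiff resides in Ulfield, which is not Merstead — that alternative is enough. Satisfied.
  (b) The claim is a contract claim, not a consumer claim, so this disjunct is met. Condition met.
  (c) The claim is a contract claim, so this disjunct is met. Condition met.
  (d) The amount in controversy is USD 74,250, which meets the 72,000 dollars floor — that alternative is enough. Condition met.
  → Every requirement is satisfied — jurisdiction.
Courts with jurisdiction: the Merstead Court of Common Pleas — 1 in total.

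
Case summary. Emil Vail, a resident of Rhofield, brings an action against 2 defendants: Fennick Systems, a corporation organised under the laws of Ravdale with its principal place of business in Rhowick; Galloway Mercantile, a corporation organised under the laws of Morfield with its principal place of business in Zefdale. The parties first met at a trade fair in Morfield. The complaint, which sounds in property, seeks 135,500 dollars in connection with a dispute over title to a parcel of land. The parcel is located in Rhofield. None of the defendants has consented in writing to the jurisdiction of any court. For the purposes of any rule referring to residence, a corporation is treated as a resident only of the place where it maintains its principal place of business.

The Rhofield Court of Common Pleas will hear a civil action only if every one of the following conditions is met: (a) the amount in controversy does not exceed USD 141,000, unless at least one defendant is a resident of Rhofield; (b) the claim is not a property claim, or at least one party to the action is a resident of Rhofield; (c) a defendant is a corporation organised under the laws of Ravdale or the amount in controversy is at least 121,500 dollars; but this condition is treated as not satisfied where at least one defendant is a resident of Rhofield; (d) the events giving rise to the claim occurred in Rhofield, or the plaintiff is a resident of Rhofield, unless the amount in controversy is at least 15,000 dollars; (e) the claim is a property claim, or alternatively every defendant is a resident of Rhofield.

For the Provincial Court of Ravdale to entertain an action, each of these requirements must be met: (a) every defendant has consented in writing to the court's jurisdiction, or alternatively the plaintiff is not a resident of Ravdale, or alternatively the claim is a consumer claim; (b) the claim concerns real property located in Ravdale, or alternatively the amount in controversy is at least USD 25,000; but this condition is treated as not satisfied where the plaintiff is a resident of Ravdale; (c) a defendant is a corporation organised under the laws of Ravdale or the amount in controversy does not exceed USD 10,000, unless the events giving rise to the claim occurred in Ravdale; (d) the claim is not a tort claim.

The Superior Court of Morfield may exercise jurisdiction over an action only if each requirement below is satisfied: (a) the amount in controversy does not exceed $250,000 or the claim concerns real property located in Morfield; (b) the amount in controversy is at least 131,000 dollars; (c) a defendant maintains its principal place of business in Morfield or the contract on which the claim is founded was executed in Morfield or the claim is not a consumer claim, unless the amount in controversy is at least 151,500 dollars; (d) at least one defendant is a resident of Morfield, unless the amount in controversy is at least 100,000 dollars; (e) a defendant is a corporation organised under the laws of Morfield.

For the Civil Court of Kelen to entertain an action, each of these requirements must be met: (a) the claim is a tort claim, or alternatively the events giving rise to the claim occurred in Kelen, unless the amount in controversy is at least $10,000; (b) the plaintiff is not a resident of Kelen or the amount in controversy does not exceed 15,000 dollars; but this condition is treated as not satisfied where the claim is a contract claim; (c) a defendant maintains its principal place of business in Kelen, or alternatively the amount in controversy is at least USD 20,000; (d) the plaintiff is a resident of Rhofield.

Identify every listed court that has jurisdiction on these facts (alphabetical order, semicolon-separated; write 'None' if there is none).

The Rhofield Court of Common Pleas:
  (a) The amount in controversy is 135,500 dollars, within the $141,000 ceiling. Met.
  (b) Emil Vail resides in Rhofield, so this disjunct is met. Met.
  (c) Fennick Systems is organised under the laws of Ravdale, so this disjunct is met. The carve-out does not apply: no defendant resides in Rhofield (they reside in Rhowick, Zefdale). Condition met.
  (d) The operative events occurred in Rhofield, so this disjunct is met. Condition met.
  (e) The claim is a property claim, so one alternative holds. Met.
  → The court has jurisdiction.
The Provincial Court of Ravdale:
  (a) The plaintiff resides in Rhofield, which is not Ravdale, which satisfies one of the alternatives. Satisfied.
  (b) The amount in controversy is 135,500 dollars, which meets the $25,000 floor, which satisfies one of the alternatives. And the carve-out is inapplicable — the plaintiff resides in Rhofield, not Ravdale. Condition met.
  (c) Fennick Systems is organised under the laws of Ravdale, so this disjunct is met. Satisfied.
  (d) The claim is a property claim, not a tort claim. Met.
  → Every requirement is satisfied — jurisdiction.
The Superior Court of Morfield:
  (a) The amount in controversy is $135,500, within the $250,000 ceiling, which satisfies one of the alternatives. Satisfied.
  (b) The amount in controversy is $135,500, which meets the 131,000 dollars floor. Condition met.
  (c) The claim is a property claim, not a consumer claim, which satisfies one of the alternatives. Met.
  (d) No defendant resides in Morfield (they reside in Rhowick, Zefdale). However, the amount in controversy is $135,500, which meets the 100,000 dollars floor, so the 'unless' proviso supplies this condition. Met.
  (e) Galloway Mercantile is organised under the laws of Morfield. Met.
  → Every requirement is satisfied — jurisdiction.
The Civil Court of Kelen:
  (a) The claim is a property claim, not a tort claim; the operative events occurred in Rhofield, not Kelen — no alternative holds. The proviso rescues it, though: the amount in controversy is USD 135,500, which meets the 10,000 dollars floor. Met.
  (b) The plaintiff resides in Rhofield, which is not Kelen, so one alternative holds. And the carve-out is inapplicable — the claim is a property claim, not a contract claim. Met.
  (c) The amount in controversy is $135,500, which meets the 20,000 dollars floor — that alternative is enough. Met.
  (d) The plaintiff resides in Rhofield. Condition met.
  → Every requirement is satisfied — jurisdiction.

the Civil Court of Kelen; the Provincial Court of Ravdale; the Rhofield Court of Common Pleas; the Superior Court of Morfield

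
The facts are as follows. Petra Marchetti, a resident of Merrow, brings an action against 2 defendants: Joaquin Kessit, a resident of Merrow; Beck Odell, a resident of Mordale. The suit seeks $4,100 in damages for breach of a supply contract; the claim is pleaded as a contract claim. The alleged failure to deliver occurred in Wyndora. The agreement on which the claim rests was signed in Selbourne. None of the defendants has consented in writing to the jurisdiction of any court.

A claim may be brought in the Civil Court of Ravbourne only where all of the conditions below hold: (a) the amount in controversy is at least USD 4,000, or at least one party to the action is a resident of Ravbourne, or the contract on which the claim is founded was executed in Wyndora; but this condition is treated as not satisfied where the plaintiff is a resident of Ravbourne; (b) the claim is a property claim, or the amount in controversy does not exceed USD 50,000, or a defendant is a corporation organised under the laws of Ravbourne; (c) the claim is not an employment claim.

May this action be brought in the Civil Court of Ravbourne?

Yes

The Civil Court of Ravbourne:
  (a) The amount in controversy is $4,100, which meets the USD 4,000 floor — that alternative is enough. The carve-out does not apply: the plaintiff resides in Merrow, not Ravbourne. Met.
  (b) The amount in controversy is $4,100, within the $50,000 ceiling — that alternative is enough. Satisfied.
  (c) The claim is a contract claim, not an employment claim. Met.
  → The court has jurisdiction.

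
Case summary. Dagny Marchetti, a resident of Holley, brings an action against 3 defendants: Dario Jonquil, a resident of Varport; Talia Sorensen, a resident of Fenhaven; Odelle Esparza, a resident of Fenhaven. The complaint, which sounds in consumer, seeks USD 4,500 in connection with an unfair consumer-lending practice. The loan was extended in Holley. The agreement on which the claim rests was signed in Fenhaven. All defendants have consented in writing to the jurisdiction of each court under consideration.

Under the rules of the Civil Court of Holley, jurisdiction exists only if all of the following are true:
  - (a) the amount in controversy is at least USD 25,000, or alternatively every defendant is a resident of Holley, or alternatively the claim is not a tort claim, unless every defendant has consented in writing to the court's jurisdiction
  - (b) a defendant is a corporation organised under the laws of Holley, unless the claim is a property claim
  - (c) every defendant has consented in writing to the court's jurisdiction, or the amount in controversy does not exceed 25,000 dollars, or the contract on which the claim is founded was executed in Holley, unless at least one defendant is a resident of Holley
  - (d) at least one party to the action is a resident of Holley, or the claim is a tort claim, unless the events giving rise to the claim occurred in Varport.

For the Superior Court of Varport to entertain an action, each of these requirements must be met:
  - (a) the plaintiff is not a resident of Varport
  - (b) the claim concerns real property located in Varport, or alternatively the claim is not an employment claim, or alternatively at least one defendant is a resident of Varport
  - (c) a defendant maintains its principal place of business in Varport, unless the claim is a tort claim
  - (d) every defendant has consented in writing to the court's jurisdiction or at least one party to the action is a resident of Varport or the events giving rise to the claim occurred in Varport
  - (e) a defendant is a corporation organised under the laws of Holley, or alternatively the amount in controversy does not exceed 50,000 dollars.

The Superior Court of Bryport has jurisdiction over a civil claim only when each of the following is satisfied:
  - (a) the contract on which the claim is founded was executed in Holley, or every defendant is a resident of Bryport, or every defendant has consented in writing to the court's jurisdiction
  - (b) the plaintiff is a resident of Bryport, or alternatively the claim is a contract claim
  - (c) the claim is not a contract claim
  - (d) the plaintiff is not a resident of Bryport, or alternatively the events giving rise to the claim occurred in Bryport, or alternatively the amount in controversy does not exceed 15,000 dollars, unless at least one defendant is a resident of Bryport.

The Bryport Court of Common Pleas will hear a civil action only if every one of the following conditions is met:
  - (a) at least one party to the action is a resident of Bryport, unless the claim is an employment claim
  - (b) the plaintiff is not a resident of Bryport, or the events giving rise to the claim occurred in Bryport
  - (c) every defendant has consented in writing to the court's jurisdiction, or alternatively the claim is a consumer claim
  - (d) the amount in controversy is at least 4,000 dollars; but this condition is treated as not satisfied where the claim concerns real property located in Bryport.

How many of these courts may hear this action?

0

The Civil Court of Holley:
  (a) The claim is a consumer claim, not a tort claim, so this disjunct is met. Met.
  (b) No defendant is a corporation. And the claim is a consumer claim, not a property claim, so the proviso does not save it. Condition not met.
  (c) Every defendant has filed written consent — that alternative is enough. Satisfied.
  (d) Dagny Marchetti resides in Holley, so this disjunct is met. Condition met.
  → At least one condition fails; no jurisdiction.
The Superior Court of Varport:
  (a) The plaintiff resides in Holley, which is not Varport. Met.
  (b) The claim is a consumer claim, not an employment claim, so this disjunct is met. Satisfied.
  (c) No defendant is a corporation. The proviso offers no rescue either, since the claim is a consumer claim, not a tort claim. Fails.
  (d) Every defendant has filed written consent, so one alternative holds. Satisfied.
  (e) The amount in controversy is USD 4,500, within the $50,000 ceiling, so this disjunct is met. Condition met.
  → Not every requirement is met — no jurisdiction.
The Superior Court of Bryport:
  (a) Every defendant has filed written consent, so this disjunct is met. Satisfied.
  (b) The plaintiff resides in Holley, not Bryport; the claim is a consumer claim, not a contract claim — every alternative fails. Fails.
  (c) The claim is a consumer claim, not a contract claim. Met.
  (d) The plaintiff resides in Holley, which is not Bryport, so this disjunct is met. Condition met.
  → Not every requirement is met — no jurisdiction.
The Bryport Court of Common Pleas:
  (a) No party resides in Bryport. The proviso offers no rescue either, since the claim is a consumer claim, not an employment claim. Condition not met.
  (b) The plaintiff resides in Holley, which is not Bryport, which satisfies one of the alternatives. Condition met.
  (c) Every defendant has filed written consent — that alternative is enough. Condition met.
  (d) The amount in controversy is USD 4,500, which meets the USD 4,000 floor. The exception is not triggered, since the claim does not concern real property. Met.
  → At least one condition fails; no jurisdiction.
No court satisfies all of its conditions.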